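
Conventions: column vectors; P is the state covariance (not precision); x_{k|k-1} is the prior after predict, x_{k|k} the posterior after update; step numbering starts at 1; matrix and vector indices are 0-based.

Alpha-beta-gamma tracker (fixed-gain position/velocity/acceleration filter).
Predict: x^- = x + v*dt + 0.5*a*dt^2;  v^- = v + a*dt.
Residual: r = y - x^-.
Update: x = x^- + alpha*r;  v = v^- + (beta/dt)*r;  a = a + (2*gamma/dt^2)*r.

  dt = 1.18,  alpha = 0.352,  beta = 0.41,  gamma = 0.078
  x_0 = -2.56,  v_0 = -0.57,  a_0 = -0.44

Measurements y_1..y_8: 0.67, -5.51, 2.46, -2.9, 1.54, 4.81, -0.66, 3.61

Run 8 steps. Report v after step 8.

v_post = 0.2146

step 1: x_pred=-3.5389  r=4.2089  x^+=-2.0574  v^+=0.3732  a^+=0.0316
step 2: x_pred=-1.5950  r=-3.9150  x^+=-2.9731  v^+=-0.9498  a^+=-0.4071
step 3: x_pred=-4.3773  r=6.8373  x^+=-1.9706  v^+=0.9455  a^+=0.3590
step 4: x_pred=-0.6050  r=-2.2950  x^+=-1.4128  v^+=0.5716  a^+=0.1018
step 5: x_pred=-0.6674  r=2.2074  x^+=0.1096  v^+=1.4588  a^+=0.3491
step 6: x_pred=2.0740  r=2.7360  x^+=3.0371  v^+=2.8214  a^+=0.6557
step 7: x_pred=6.8228  r=-7.4828  x^+=4.1889  v^+=0.9951  a^+=-0.1827
step 8: x_pred=5.2359  r=-1.6259  x^+=4.6636  v^+=0.2146  a^+=-0.3648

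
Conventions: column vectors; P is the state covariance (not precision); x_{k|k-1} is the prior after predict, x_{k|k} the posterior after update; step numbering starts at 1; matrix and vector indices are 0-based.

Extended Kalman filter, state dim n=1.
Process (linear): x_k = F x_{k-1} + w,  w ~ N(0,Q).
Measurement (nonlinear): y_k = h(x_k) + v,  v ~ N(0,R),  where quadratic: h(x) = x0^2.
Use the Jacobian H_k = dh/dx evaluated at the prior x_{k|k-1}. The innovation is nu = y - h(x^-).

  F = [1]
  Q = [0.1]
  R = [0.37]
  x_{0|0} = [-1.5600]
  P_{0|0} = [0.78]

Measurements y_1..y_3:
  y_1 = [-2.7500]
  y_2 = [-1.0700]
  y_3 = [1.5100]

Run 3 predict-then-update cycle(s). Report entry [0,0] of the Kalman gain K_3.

step 1: x^-=[-1.5600]  P^-=[0.8800]  H_jac=[-3.1200]  S=[8.9363]  K=[-0.3072]  nu=[-5.1836]  x^+=[0.0326]  P^+=[0.0364]
step 2: x^-=[0.0326]  P^-=[0.1364]  H_jac=[0.0652]  S=[0.3706]  K=[0.0240]  nu=[-1.0711]  x^+=[0.0069]  P^+=[0.1362]
step 3: x^-=[0.0069]  P^-=[0.2362]  H_jac=[0.0138]  S=[0.3700]  K=[0.0088]  nu=[1.5100]  x^+=[0.0202]  P^+=[0.2362]

K[0,0] = 0.0088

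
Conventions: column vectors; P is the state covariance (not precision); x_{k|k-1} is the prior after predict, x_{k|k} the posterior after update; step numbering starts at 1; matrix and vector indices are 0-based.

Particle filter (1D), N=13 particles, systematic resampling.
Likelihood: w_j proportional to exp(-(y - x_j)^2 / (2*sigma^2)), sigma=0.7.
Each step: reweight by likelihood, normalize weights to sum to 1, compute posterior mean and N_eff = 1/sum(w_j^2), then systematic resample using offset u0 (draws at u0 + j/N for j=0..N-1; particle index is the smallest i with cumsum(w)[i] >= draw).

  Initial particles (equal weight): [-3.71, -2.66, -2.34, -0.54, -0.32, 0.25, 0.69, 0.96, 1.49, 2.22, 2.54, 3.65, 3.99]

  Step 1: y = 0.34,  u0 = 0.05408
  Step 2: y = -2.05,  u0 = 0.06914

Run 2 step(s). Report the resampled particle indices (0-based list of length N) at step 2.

resampled_idx = [0, 0, 0, 0, 0, 0, 1, 1, 2, 2, 2, 3, 6]

step 1: w=[0.0000, 0.0000, 0.0002, 0.1152, 0.1628, 0.2518, 0.2240, 0.1715, 0.0658, 0.0069, 0.0018, 0.0000, 0.0000]  mean=0.3855  Neff=5.3437  idx=[3, 4, 4, 5, 5, 5, 5, 6, 6, 6, 7, 7, 8]
step 2: w=[0.4612, 0.2228, 0.2228, 0.0214, 0.0214, 0.0214, 0.0214, 0.0022, 0.0022, 0.0022, 0.0005, 0.0005, 0.0000]  mean=-0.3648  Neff=3.1861  idx=[0, 0, 0, 0, 0, 0, 1, 1, 2, 2, 2, 3, 6]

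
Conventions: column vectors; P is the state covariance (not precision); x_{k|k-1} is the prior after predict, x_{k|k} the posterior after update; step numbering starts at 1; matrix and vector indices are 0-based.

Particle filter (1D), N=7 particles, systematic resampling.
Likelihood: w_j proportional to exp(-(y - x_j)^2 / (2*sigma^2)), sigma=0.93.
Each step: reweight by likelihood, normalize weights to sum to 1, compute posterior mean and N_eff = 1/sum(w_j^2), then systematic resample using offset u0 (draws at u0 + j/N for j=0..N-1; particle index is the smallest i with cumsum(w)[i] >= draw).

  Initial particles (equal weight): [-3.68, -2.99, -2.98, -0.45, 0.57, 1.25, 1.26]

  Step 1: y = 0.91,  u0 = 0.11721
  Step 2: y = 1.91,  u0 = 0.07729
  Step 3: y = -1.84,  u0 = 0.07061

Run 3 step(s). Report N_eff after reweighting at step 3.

step 1: w=[0.0000, 0.0000, 0.0001, 0.1091, 0.2973, 0.2973, 0.2961]  mean=0.8649  Neff=3.6179  idx=[4, 4, 4, 5, 5, 6, 6]
step 2: w=[0.0846, 0.0846, 0.0846, 0.1858, 0.1858, 0.1872, 0.1872]  mean=1.0811  Neff=6.2248  idx=[0, 2, 3, 4, 5, 5, 6]
step 3: w=[0.3901, 0.3901, 0.0449, 0.0449, 0.0433, 0.0433, 0.0433]  mean=0.7207  Neff=3.1841  idx=[0, 0, 0, 1, 1, 2, 5]

N_eff = 3.1841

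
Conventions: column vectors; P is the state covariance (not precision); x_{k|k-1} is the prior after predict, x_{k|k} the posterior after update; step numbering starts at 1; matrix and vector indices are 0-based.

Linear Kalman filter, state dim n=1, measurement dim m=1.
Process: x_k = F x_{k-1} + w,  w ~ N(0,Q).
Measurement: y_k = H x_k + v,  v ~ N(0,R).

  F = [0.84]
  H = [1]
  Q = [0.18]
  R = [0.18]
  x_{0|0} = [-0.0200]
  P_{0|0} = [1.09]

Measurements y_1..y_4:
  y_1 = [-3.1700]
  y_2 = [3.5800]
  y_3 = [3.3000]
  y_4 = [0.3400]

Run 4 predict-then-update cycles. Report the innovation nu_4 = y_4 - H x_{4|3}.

innov = [-1.6801]

step 1: x^-=[-0.0168]  P^-=[0.9491]  S=[1.1291]  K=[0.8406]  nu=[-3.1532]  x^+=[-2.6673]  P^+=[0.1513]
step 2: x^-=[-2.2406]  P^-=[0.2868]  S=[0.4668]  K=[0.6144]  nu=[5.8206]  x^+=[1.3354]  P^+=[0.1106]
step 3: x^-=[1.1217]  P^-=[0.2580]  S=[0.4380]  K=[0.5891]  nu=[2.1783]  x^+=[2.4049]  P^+=[0.1060]
step 4: x^-=[2.0201]  P^-=[0.2548]  S=[0.4348]  K=[0.5860]  nu=[-1.6801]  x^+=[1.0355]  P^+=[0.1055]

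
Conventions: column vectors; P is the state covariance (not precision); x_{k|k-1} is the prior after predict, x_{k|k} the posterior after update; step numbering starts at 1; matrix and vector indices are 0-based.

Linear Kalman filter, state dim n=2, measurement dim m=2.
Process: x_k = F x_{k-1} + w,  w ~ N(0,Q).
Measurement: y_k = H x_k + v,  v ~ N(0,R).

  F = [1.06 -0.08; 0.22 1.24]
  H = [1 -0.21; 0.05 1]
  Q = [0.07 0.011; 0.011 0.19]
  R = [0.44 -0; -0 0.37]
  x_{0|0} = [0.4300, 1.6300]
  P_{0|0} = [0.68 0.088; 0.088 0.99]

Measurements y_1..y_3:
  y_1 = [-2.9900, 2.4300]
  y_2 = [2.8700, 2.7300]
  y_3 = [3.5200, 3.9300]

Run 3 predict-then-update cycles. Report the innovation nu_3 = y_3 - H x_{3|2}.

step 1: x^-=[0.3254, 2.1158]  P^-=[0.8255 0.1855; 0.1855 1.7931]  S=[1.2666 -0.1517; -0.1517 2.1838]  K=[0.6387 0.1482; -0.0524 0.8217]  nu=[-2.8711, 0.2979]  x^+=[-1.4642, 2.5111]  P^+=[0.2895 0.0404; 0.0404 0.3020]
step 2: x^-=[-1.7529, 2.7916]  P^-=[0.3904 0.1009; 0.1009 0.6904]  S=[0.8184 -0.0256; -0.0256 1.0715]  K=[0.4549 0.1233; -0.0336 0.6483]  nu=[5.2092, 0.0260]  x^+=[0.6201, 2.6336]  P^+=[0.2076 0.0352; 0.0352 0.2381]
step 3: x^-=[0.4467, 3.4021]  P^-=[0.2988 0.0815; 0.0815 0.5854]  S=[0.7304 -0.0274; -0.0274 0.9643]  K=[0.3898 0.1111; -0.0339 0.6103]  nu=[3.7878, 0.5055]  x^+=[1.9793, 3.5823]  P^+=[0.1783 0.0322; 0.0322 0.2242]

innov = [3.7878, 0.5055]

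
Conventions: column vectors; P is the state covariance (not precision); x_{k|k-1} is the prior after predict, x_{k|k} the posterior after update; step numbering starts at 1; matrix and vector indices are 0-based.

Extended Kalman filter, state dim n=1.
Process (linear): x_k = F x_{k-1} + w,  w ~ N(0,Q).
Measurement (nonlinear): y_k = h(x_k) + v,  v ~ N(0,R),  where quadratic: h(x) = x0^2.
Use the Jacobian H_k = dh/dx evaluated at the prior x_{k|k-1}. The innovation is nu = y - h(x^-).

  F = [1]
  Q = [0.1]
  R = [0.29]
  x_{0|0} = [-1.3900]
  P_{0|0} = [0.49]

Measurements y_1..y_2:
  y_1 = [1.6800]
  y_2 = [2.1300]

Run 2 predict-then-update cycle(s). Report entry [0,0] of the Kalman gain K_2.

step 1: x^-=[-1.3900]  P^-=[0.5900]  H_jac=[-2.7800]  S=[4.8498]  K=[-0.3382]  nu=[-0.2521]  x^+=[-1.3047]  P^+=[0.0353]
step 2: x^-=[-1.3047]  P^-=[0.1353]  H_jac=[-2.6095]  S=[1.2112]  K=[-0.2915]  nu=[0.4277]  x^+=[-1.4294]  P^+=[0.0324]

K[0,0] = -0.2915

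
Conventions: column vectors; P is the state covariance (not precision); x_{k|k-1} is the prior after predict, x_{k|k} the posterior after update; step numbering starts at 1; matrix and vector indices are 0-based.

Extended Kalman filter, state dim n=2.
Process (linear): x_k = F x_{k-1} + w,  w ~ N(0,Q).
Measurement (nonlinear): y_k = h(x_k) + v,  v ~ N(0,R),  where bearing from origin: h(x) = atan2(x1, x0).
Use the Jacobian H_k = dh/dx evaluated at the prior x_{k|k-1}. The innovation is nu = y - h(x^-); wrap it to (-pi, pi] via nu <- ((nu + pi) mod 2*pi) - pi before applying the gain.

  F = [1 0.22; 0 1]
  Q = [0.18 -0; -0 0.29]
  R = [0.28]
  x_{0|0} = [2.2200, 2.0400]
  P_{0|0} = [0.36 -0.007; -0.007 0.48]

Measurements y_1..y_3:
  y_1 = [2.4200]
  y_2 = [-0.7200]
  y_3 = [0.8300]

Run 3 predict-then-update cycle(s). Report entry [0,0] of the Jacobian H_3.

H_jac[0,0] = -0.1156

step 1: x^-=[2.6688, 2.0400]  P^-=[0.5602 0.0986; 0.0986 0.7700]  H_jac=[-0.1808 0.2365]  S=[0.3329]  K=[-0.2341; 0.4934]  nu=[1.7674]  x^+=[2.2550, 2.9121]  P^+=[0.5419 0.1371; 0.1371 0.6889]
step 2: x^-=[2.8957, 2.9121]  P^-=[0.8156 0.2886; 0.2886 0.9789]  H_jac=[-0.1727 0.1717]  S=[0.3161]  K=[-0.2888; 0.3741]  nu=[-1.5082]  x^+=[3.3312, 2.3478]  P^+=[0.7892 0.3228; 0.3228 0.9347]
step 3: x^-=[3.8477, 2.3478]  P^-=[1.1565 0.5284; 0.5284 1.2247]  H_jac=[-0.1156 0.1894]  S=[0.3162]  K=[-0.1061; 0.5403]  nu=[0.2821]  x^+=[3.8178, 2.5003]  P^+=[1.1529 0.5465; 0.5465 1.1324]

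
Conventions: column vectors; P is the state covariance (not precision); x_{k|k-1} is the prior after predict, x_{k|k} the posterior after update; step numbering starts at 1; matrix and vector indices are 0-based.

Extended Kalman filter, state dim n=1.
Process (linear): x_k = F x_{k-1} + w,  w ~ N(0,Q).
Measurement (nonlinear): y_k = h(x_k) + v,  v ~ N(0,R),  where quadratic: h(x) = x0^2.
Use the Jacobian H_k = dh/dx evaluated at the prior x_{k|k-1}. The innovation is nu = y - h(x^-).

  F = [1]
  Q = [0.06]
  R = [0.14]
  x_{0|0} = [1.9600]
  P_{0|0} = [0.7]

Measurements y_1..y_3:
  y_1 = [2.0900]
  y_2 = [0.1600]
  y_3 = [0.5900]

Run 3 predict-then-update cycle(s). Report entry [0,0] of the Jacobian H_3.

H_jac[0,0] = 1.8786

step 1: x^-=[1.9600]  P^-=[0.7600]  H_jac=[3.9200]  S=[11.8185]  K=[0.2521]  nu=[-1.7516]  x^+=[1.5185]  P^+=[0.0090]
step 2: x^-=[1.5185]  P^-=[0.0690]  H_jac=[3.0369]  S=[0.7764]  K=[0.2699]  nu=[-2.1457]  x^+=[0.9393]  P^+=[0.0124]
step 3: x^-=[0.9393]  P^-=[0.0724]  H_jac=[1.8786]  S=[0.3957]  K=[0.3440]  nu=[-0.2923]  x^+=[0.8388]  P^+=[0.0256]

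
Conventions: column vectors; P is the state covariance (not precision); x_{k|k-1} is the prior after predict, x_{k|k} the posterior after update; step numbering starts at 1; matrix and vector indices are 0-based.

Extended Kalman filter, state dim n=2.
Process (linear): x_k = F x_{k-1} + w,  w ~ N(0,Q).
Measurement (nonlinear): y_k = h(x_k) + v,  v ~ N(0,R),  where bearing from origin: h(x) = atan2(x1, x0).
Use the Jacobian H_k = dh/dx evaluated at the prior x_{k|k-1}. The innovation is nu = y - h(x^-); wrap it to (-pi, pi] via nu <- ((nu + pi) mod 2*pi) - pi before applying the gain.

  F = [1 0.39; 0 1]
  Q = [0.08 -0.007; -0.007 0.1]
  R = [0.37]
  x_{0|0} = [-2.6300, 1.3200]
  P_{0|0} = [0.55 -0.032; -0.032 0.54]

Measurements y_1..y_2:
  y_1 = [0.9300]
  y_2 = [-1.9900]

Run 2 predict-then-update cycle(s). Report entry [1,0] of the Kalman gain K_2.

K[1,0] = -0.3316

step 1: x^-=[-2.1152, 1.3200]  P^-=[0.6872 0.1716; 0.1716 0.6400]  H_jac=[-0.2123 -0.3403]  S=[0.4999]  K=[-0.4087; -0.5085]  nu=[-1.6537]  x^+=[-1.4393, 2.1609]  P^+=[0.6037 0.0677; 0.0677 0.5107]
step 2: x^-=[-0.5966, 2.1609]  P^-=[0.8142 0.2599; 0.2599 0.6107]  H_jac=[-0.4300 -0.1187]  S=[0.5557]  K=[-0.6855; -0.3316]  nu=[2.4530]  x^+=[-2.2782, 1.3476]  P^+=[0.5530 0.1336; 0.1336 0.5496]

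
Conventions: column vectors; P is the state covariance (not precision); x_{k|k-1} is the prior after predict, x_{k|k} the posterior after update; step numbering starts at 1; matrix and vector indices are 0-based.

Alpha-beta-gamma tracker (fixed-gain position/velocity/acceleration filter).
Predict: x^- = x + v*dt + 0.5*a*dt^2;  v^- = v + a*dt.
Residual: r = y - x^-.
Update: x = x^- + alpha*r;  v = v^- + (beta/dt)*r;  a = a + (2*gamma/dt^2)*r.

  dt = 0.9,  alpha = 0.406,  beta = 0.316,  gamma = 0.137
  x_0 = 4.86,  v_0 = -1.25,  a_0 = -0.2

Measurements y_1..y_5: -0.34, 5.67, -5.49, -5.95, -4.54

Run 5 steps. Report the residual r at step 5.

resid = 5.6504

step 1: x_pred=3.6540  r=-3.9940  x^+=2.0324  v^+=-2.8323  a^+=-1.5511
step 2: x_pred=-1.1448  r=6.8148  x^+=1.6220  v^+=-1.8355  a^+=0.7542
step 3: x_pred=0.2755  r=-5.7655  x^+=-2.0653  v^+=-3.1810  a^+=-1.1961
step 4: x_pred=-5.4127  r=-0.5373  x^+=-5.6308  v^+=-4.4462  a^+=-1.3778
step 5: x_pred=-10.1904  r=5.6504  x^+=-7.8964  v^+=-3.7023  a^+=0.5335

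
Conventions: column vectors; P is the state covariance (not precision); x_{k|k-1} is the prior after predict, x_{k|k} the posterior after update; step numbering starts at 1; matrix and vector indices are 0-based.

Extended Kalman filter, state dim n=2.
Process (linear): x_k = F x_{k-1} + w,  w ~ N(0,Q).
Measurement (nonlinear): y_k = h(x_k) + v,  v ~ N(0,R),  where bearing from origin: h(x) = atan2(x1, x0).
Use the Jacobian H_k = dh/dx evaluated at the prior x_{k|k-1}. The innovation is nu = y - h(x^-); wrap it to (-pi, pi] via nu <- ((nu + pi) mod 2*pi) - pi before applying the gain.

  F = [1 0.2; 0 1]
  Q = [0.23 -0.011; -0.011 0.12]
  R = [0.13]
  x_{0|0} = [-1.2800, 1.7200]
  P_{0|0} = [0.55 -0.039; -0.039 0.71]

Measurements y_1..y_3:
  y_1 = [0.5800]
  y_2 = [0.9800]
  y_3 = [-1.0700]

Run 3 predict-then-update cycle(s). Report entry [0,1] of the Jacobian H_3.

H_jac[0,1] = 0.1801

step 1: x^-=[-0.9360, 1.7200]  P^-=[0.7928 0.0920; 0.0920 0.8300]  H_jac=[-0.4486 -0.2441]  S=[0.3591]  K=[-1.0528; -0.6791]  nu=[-1.4892]  x^+=[0.6318, 2.7313]  P^+=[0.3948 -0.1647; -0.1647 0.6644]
step 2: x^-=[1.1780, 2.7313]  P^-=[0.5854 -0.0429; -0.0429 0.7844]  H_jac=[-0.3087 0.1331]  S=[0.2032]  K=[-0.9174; 0.5790]  nu=[-0.1836]  x^+=[1.3465, 2.6250]  P^+=[0.4144 0.0651; 0.0651 0.7163]
step 3: x^-=[1.8714, 2.6250]  P^-=[0.6991 0.1973; 0.1973 0.8363]  H_jac=[-0.2526 0.1801]  S=[0.1838]  K=[-0.7675; 0.5482]  nu=[-2.0214]  x^+=[3.4229, 1.5168]  P^+=[0.5908 0.2747; 0.2747 0.7810]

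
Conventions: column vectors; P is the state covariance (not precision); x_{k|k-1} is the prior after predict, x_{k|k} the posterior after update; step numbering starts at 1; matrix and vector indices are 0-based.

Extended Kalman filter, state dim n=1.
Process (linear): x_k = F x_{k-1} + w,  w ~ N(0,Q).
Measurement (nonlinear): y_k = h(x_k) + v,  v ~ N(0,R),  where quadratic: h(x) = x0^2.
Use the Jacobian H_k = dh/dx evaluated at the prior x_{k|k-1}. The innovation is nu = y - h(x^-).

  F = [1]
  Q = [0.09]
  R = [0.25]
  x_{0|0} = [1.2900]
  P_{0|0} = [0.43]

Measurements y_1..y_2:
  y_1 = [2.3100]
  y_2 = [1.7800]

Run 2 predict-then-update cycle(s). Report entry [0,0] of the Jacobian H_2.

step 1: x^-=[1.2900]  P^-=[0.5200]  H_jac=[2.5800]  S=[3.7113]  K=[0.3615]  nu=[0.6459]  x^+=[1.5235]  P^+=[0.0350]
step 2: x^-=[1.5235]  P^-=[0.1250]  H_jac=[3.0470]  S=[1.4108]  K=[0.2700]  nu=[-0.5410]  x^+=[1.3774]  P^+=[0.0222]

H_jac[0,0] = 3.0470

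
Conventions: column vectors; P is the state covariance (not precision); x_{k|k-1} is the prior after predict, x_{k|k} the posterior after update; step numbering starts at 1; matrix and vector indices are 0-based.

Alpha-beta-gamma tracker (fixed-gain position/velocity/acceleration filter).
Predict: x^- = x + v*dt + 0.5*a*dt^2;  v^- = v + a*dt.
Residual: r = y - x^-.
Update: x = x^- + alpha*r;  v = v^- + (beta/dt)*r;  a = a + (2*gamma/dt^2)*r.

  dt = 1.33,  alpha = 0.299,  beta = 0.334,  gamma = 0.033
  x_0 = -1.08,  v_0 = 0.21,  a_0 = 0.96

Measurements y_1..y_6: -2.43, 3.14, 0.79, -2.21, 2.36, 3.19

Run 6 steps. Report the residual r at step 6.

step 1: x_pred=0.0484  r=-2.4784  x^+=-0.6927  v^+=0.8644  a^+=0.8675
step 2: x_pred=1.2243  r=1.9157  x^+=1.7971  v^+=2.4993  a^+=0.9390
step 3: x_pred=5.9517  r=-5.1617  x^+=4.4083  v^+=2.4519  a^+=0.7464
step 4: x_pred=8.3296  r=-10.5396  x^+=5.1783  v^+=0.7979  a^+=0.3532
step 5: x_pred=6.5518  r=-4.1918  x^+=5.2985  v^+=0.2149  a^+=0.1968
step 6: x_pred=5.7584  r=-2.5684  x^+=4.9904  v^+=-0.1684  a^+=0.1009

resid = -2.5684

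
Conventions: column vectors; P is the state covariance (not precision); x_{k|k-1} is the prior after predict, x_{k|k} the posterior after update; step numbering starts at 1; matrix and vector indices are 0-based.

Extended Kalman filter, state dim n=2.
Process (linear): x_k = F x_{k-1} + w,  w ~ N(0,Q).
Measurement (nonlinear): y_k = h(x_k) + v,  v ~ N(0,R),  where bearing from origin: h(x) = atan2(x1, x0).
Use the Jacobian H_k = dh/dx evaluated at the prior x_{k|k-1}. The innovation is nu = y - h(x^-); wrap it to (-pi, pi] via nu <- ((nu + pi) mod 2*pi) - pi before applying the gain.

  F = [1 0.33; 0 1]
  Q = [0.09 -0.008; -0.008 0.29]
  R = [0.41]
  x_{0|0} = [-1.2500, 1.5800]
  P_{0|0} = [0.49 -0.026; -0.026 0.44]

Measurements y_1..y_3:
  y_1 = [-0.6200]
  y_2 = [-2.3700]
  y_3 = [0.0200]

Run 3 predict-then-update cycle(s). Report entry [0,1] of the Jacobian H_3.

H_jac[0,1] = 0.1315

step 1: x^-=[-0.7286, 1.5800]  P^-=[0.6108 0.1112; 0.1112 0.7300]  H_jac=[-0.5219 -0.2407]  S=[0.6466]  K=[-0.5344; -0.3615]  nu=[-2.6229]  x^+=[0.6730, 2.5281]  P^+=[0.4261 -0.0137; -0.0137 0.6455]
step 2: x^-=[1.5073, 2.5281]  P^-=[0.5774 0.1913; 0.1913 0.9355]  H_jac=[-0.2918 0.1740]  S=[0.4681]  K=[-0.2888; 0.2285]  nu=[2.8800]  x^+=[0.6754, 3.1861]  P^+=[0.5383 0.2222; 0.2222 0.9111]
step 3: x^-=[1.7268, 3.1861]  P^-=[0.8742 0.5149; 0.5149 1.2011]  H_jac=[-0.2426 0.1315]  S=[0.4494]  K=[-0.3213; 0.0735]  nu=[-1.0541]  x^+=[2.0655, 3.1087]  P^+=[0.8278 0.5255; 0.5255 1.1987]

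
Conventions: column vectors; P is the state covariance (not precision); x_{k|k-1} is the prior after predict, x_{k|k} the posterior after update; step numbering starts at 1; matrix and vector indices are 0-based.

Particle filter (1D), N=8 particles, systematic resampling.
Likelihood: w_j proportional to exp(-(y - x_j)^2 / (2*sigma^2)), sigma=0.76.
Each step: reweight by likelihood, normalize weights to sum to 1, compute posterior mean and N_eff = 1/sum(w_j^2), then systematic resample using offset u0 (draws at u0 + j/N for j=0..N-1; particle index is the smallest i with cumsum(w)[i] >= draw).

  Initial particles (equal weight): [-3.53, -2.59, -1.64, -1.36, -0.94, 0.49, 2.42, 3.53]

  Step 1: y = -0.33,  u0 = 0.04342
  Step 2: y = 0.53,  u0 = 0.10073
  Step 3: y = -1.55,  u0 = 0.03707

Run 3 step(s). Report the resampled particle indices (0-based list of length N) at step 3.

resampled_idx = [0, 0, 0, 0, 0, 0, 0, 5]

step 1: w=[0.0001, 0.0063, 0.1178, 0.2076, 0.3769, 0.2906, 0.0007, 0.0000]  mean=-0.7020  Neff=3.5268  idx=[2, 3, 3, 4, 4, 4, 5, 5]
step 2: w=[0.0066, 0.0177, 0.0177, 0.0600, 0.0600, 0.0600, 0.3890, 0.3890]  mean=0.1531  Neff=3.1835  idx=[3, 6, 6, 6, 6, 7, 7, 7]
step 3: w=[0.7916, 0.0298, 0.0298, 0.0298, 0.0298, 0.0298, 0.0298, 0.0298]  mean=-0.6420  Neff=1.5803  idx=[0, 0, 0, 0, 0, 0, 0, 5]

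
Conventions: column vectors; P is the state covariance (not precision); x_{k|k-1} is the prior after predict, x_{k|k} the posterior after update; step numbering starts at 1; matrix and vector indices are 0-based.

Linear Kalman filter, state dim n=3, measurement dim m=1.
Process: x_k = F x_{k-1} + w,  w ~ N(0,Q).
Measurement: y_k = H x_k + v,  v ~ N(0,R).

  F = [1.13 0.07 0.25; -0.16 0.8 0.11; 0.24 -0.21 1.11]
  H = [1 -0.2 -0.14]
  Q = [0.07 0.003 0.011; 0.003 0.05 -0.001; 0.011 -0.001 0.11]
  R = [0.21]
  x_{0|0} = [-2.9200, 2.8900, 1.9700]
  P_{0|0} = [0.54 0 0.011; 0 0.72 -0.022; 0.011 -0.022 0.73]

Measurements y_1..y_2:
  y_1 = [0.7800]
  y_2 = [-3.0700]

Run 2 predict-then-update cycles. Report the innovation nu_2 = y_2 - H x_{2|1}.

innov = [-3.7766]

step 1: x^-=[-2.6048, 2.9959, 0.8790]  P^-=[0.8141 -0.0379 0.3633; -0.0379 0.5292 -0.0743; 0.3633 -0.0743 1.0884]  S=[0.9759]  K=[0.7899; -0.1366; 0.2314]  nu=[4.1070]  x^+=[0.6393, 2.4348, 1.8294]  P^+=[0.2053 0.0674 0.1850; 0.0674 0.5110 -0.0434; 0.1850 -0.0434 1.0362]
step 2: x^-=[1.3502, 2.0468, 1.6727]  P^-=[0.5130 0.0898 0.5738; 0.0898 0.3634 -0.0185; 0.5738 -0.0185 1.5330]  S=[0.5700]  K=[0.7276; 0.0345; 0.6367]  nu=[-3.7766]  x^+=[-1.3978, 1.9163, -0.7320]  P^+=[0.2113 0.0755 0.3098; 0.0755 0.3627 -0.0310; 0.3098 -0.0310 1.3019]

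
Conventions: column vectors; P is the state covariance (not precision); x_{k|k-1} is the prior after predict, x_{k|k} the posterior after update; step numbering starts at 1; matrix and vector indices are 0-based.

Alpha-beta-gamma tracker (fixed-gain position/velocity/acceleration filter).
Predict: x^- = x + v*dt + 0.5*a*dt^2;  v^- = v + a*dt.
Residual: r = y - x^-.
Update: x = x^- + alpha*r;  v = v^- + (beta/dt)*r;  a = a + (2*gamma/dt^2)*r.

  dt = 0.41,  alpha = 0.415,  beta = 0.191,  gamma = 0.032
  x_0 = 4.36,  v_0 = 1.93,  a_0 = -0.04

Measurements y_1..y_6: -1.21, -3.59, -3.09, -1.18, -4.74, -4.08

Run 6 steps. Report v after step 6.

step 1: x_pred=5.1479  r=-6.3579  x^+=2.5094  v^+=-1.0483  a^+=-2.4606
step 2: x_pred=1.8728  r=-5.4628  x^+=-0.3943  v^+=-4.6020  a^+=-4.5405
step 3: x_pred=-2.6627  r=-0.4273  x^+=-2.8400  v^+=-6.6626  a^+=-4.7031
step 4: x_pred=-5.9670  r=4.7870  x^+=-3.9804  v^+=-6.3609  a^+=-2.8806
step 5: x_pred=-6.8305  r=2.0905  x^+=-5.9629  v^+=-6.5681  a^+=-2.0847
step 6: x_pred=-8.8310  r=4.7510  x^+=-6.8594  v^+=-5.2095  a^+=-0.2759

v_post = -5.2095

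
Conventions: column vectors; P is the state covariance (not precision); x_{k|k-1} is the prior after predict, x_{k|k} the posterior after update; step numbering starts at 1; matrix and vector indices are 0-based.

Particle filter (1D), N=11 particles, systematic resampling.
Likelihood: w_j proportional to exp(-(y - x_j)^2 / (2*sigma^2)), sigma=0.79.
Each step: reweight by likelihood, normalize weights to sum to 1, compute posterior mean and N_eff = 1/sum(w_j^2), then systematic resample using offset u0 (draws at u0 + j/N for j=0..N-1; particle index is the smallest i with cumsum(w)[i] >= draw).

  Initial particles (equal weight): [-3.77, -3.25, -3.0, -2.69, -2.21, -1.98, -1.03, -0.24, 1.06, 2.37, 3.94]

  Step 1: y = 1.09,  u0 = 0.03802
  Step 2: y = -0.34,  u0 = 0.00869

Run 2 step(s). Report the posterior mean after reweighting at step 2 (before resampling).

post_mean = 0.3135

step 1: w=[0.0000, 0.0000, 0.0000, 0.0000, 0.0001, 0.0003, 0.0177, 0.1574, 0.6488, 0.1747, 0.0010]  mean=1.0486  Neff=2.0987  idx=[7, 7, 8, 8, 8, 8, 8, 8, 8, 9, 9]
step 2: w=[0.2879, 0.2879, 0.0604, 0.0604, 0.0604, 0.0604, 0.0604, 0.0604, 0.0604, 0.0008, 0.0008]  mean=0.3135  Neff=5.2275  idx=[0, 0, 0, 0, 1, 1, 1, 3, 4, 6, 7]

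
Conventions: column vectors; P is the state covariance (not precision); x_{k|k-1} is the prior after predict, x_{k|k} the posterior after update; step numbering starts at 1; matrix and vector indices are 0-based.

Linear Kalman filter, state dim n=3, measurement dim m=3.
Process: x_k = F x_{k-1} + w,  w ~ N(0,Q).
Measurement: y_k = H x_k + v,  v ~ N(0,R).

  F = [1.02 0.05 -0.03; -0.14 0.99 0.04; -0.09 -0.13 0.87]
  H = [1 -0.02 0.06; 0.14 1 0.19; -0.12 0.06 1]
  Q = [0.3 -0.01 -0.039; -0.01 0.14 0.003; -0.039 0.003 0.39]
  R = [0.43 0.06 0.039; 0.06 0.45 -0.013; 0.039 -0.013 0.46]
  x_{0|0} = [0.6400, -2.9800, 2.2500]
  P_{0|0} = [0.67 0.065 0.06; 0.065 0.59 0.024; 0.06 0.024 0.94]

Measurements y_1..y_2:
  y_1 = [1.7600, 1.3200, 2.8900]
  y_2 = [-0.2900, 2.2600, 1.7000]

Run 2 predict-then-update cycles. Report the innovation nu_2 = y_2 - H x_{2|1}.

innov = [-1.5412, 2.4540, -0.7430]

step 1: x^-=[0.4363, -2.9498, 2.2873]  P^-=[1.0023 -0.0104 -0.0832; -0.0104 0.7161 -0.0234; -0.0832 -0.0234 1.1036]  S=[1.4270 0.1704 -0.0988; 0.1704 1.2094 0.1906; -0.0988 0.1906 1.5979]  K=[0.6918 0.0105 -0.0862; -0.0958 0.6111 -0.0658; 0.0329 0.0304 0.6944]  nu=[1.1275, 3.7741, 0.8320]  x^+=[1.1841, -0.8061, 3.0167]  P^+=[0.2934 0.0020 0.0223; 0.0020 0.2809 -0.0585; 0.0223 -0.0585 0.3265]
step 2: x^-=[1.0770, -0.8431, 2.6228]  P^-=[0.6053 -0.0337 -0.0595; -0.0337 0.4162 -0.0712; -0.0595 -0.0712 0.6541]  S=[1.0322 0.0944 -0.0549; 0.0944 0.8620 0.0509; -0.0549 0.0509 1.1305]  K=[0.5799 -0.0122 -0.0900; -0.0917 0.4754 -0.0631; 0.0111 0.0164 0.5809]  nu=[-1.5412, 2.4540, -0.7430]  x^+=[0.2202, 0.5118, 2.2144]  P^+=[0.2444 -0.0058 0.0111; -0.0058 0.2201 -0.0527; 0.0111 -0.0527 0.2719]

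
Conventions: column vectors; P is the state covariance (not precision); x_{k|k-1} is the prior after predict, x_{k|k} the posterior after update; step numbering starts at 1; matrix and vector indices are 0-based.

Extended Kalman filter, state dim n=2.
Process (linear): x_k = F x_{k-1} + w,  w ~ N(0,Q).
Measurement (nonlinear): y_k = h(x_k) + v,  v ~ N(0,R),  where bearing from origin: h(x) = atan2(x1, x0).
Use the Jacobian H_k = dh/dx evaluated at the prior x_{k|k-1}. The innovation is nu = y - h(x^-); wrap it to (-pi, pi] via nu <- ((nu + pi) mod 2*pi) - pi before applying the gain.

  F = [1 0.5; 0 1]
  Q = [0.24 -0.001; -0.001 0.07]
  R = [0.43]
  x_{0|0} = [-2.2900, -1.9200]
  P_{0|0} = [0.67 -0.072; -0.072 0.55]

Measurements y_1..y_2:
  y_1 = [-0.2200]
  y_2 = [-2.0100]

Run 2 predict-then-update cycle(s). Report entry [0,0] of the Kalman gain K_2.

K[0,0] = 0.1782

step 1: x^-=[-3.2500, -1.9200]  P^-=[0.9755 0.2020; 0.2020 0.6200]  H_jac=[0.1347 -0.2281]  S=[0.4676]  K=[0.1826; -0.2442]  nu=[2.3880]  x^+=[-2.8140, -2.5032]  P^+=[0.9599 0.2229; 0.2229 0.5921]
step 2: x^-=[-4.0656, -2.5032]  P^-=[1.5708 0.5179; 0.5179 0.6621]  H_jac=[0.1098 -0.1784]  S=[0.4497]  K=[0.1782; -0.1361]  nu=[0.5797]  x^+=[-3.9623, -2.5822]  P^+=[1.5565 0.5288; 0.5288 0.6538]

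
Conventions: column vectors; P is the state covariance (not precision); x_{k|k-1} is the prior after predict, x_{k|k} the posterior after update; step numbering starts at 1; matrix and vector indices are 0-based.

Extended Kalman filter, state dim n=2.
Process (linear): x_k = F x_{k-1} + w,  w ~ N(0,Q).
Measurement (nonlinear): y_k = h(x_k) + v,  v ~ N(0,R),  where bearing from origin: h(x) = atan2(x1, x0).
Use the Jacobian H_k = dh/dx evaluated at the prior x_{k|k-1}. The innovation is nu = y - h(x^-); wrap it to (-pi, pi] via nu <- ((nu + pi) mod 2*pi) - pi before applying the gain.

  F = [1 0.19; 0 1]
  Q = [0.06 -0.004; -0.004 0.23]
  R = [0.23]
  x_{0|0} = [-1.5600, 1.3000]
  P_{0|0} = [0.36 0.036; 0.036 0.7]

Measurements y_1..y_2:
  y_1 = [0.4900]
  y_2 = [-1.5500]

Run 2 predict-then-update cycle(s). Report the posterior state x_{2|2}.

step 1: x^-=[-1.3130, 1.3000]  P^-=[0.4589 0.1650; 0.1650 0.9300]  H_jac=[-0.3808 -0.3846]  S=[0.4824]  K=[-0.4938; -0.8716]  nu=[-1.8712]  x^+=[-0.3890, 2.9310]  P^+=[0.3413 -0.0426; -0.0426 0.5635]
step 2: x^-=[0.1678, 2.9310]  P^-=[0.4055 0.0604; 0.0604 0.7935]  H_jac=[-0.3401 0.0195]  S=[0.2764]  K=[-0.4946; -0.0184]  nu=[-3.0636]  x^+=[1.6831, 2.9874]  P^+=[0.3378 0.0579; 0.0579 0.7934]

x_post = [1.6831, 2.9874]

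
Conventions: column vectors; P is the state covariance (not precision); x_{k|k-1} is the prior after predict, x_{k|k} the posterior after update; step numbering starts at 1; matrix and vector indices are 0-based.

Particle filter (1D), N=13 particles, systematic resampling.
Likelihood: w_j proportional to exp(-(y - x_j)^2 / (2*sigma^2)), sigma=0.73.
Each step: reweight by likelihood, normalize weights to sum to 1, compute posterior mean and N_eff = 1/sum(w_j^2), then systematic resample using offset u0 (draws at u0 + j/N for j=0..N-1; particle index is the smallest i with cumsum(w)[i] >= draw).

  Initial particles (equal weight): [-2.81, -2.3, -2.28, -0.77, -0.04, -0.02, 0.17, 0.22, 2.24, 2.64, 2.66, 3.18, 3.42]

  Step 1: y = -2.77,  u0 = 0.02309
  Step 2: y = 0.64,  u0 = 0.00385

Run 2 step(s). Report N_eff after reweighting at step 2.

step 1: w=[0.3789, 0.3084, 0.3029, 0.0089, 0.0003, 0.0003, 0.0001, 0.0001, 0.0000, 0.0000, 0.0000, 0.0000, 0.0000]  mean=-2.4716  Neff=3.0255  idx=[0, 0, 0, 0, 0, 1, 1, 1, 1, 2, 2, 2, 2]
step 2: w=[0.0054, 0.0054, 0.0054, 0.0054, 0.0054, 0.1149, 0.1149, 0.1149, 0.1149, 0.1283, 0.1283, 0.1283, 0.1283]  mean=-2.3035  Neff=8.4145  idx=[0, 5, 6, 6, 7, 8, 8, 9, 10, 10, 11, 11, 12]

N_eff = 8.4145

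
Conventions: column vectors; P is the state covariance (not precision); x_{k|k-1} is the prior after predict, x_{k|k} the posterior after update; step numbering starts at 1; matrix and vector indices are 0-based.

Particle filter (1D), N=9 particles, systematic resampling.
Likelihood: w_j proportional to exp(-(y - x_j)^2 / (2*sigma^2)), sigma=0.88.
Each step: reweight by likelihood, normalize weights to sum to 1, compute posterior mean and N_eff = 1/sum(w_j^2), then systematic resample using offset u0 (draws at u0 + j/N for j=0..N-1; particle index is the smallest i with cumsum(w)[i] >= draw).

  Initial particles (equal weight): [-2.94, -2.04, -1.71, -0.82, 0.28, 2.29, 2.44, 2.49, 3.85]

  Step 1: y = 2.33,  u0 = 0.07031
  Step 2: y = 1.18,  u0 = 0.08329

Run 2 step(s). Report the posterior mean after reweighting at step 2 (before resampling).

step 1: w=[0.0000, 0.0000, 0.0000, 0.0005, 0.0203, 0.3057, 0.3036, 0.3010, 0.0688]  mean=2.4608  Neff=3.5536  idx=[5, 5, 5, 6, 6, 6, 7, 7, 8]
step 2: w=[0.1456, 0.1456, 0.1456, 0.1157, 0.1157, 0.1157, 0.1065, 0.1065, 0.0032]  mean=2.3897  Neff=7.9105  idx=[0, 1, 2, 2, 3, 4, 5, 6, 7]

post_mean = 2.3897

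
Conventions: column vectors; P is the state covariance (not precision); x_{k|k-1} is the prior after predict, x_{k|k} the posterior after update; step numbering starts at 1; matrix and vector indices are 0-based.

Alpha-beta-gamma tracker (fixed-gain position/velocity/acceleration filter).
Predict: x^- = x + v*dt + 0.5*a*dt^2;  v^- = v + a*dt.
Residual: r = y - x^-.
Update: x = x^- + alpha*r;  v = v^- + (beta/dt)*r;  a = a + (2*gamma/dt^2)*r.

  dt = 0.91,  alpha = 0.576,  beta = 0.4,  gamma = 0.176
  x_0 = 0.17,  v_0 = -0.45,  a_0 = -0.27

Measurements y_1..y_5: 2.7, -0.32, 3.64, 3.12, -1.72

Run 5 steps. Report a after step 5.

step 1: x_pred=-0.3513  r=3.0513  x^+=1.4063  v^+=0.6455  a^+=1.0270
step 2: x_pred=2.4189  r=-2.7389  x^+=0.8413  v^+=0.3762  a^+=-0.1372
step 3: x_pred=1.1268  r=2.5132  x^+=2.5744  v^+=1.3560  a^+=0.9311
step 4: x_pred=4.1939  r=-1.0739  x^+=3.5753  v^+=1.7312  a^+=0.4746
step 5: x_pred=5.3473  r=-7.0673  x^+=1.2765  v^+=-0.9434  a^+=-2.5295

a_post = -2.5295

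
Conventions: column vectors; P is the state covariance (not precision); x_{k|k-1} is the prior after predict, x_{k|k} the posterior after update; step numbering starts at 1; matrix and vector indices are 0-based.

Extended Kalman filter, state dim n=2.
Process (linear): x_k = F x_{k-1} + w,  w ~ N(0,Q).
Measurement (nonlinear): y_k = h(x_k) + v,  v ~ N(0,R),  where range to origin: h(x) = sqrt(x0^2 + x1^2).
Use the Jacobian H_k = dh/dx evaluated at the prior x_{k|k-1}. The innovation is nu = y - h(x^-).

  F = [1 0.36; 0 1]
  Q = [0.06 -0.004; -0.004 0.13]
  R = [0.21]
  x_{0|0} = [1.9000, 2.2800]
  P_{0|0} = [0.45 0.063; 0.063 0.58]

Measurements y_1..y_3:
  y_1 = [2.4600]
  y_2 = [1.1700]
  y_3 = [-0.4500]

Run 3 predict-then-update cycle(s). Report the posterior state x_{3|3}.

x_post = [0.9439, -0.2986]

step 1: x^-=[2.7208, 2.2800]  P^-=[0.6305 0.2678; 0.2678 0.7100]  H_jac=[0.7665 0.6423]  S=[1.1370]  K=[0.5763; 0.5816]  nu=[-1.0898]  x^+=[2.0927, 1.6462]  P^+=[0.2529 -0.1133; -0.1133 0.3254]
step 2: x^-=[2.6853, 1.6462]  P^-=[0.2734 -0.0002; -0.0002 0.4554]  H_jac=[0.8526 0.5226]  S=[0.5330]  K=[0.4372; 0.4463]  nu=[-1.9797]  x^+=[1.8197, 0.7627]  P^+=[0.1716 -0.1042; -0.1042 0.3492]
step 3: x^-=[2.0943, 0.7627]  P^-=[0.2018 0.0176; 0.0176 0.4792]  H_jac=[0.9396 0.3422]  S=[0.4556]  K=[0.4294; 0.3962]  nu=[-2.6788]  x^+=[0.9439, -0.2986]  P^+=[0.1178 -0.0599; -0.0599 0.4077]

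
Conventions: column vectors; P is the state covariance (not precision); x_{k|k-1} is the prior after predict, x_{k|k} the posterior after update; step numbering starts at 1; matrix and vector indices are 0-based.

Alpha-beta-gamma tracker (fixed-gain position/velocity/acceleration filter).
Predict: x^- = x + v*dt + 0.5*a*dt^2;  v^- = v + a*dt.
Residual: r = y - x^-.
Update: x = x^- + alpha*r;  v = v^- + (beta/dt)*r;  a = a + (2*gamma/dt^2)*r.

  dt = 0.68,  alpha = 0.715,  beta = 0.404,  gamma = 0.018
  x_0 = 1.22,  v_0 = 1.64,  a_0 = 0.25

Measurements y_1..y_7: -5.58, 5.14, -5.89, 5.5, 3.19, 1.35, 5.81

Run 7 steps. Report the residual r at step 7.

step 1: x_pred=2.3930  r=-7.9730  x^+=-3.3077  v^+=-2.9269  a^+=-0.3707
step 2: x_pred=-5.3837  r=10.5237  x^+=2.1407  v^+=3.0733  a^+=0.4486
step 3: x_pred=4.3343  r=-10.2243  x^+=-2.9761  v^+=-2.6961  a^+=-0.3474
step 4: x_pred=-4.8897  r=10.3897  x^+=2.5389  v^+=3.2404  a^+=0.4615
step 5: x_pred=4.8491  r=-1.6591  x^+=3.6628  v^+=2.5685  a^+=0.3323
step 6: x_pred=5.4862  r=-4.1362  x^+=2.5288  v^+=0.3370  a^+=0.0103
step 7: x_pred=2.7604  r=3.0496  x^+=4.9409  v^+=2.1559  a^+=0.2477

resid = 3.0496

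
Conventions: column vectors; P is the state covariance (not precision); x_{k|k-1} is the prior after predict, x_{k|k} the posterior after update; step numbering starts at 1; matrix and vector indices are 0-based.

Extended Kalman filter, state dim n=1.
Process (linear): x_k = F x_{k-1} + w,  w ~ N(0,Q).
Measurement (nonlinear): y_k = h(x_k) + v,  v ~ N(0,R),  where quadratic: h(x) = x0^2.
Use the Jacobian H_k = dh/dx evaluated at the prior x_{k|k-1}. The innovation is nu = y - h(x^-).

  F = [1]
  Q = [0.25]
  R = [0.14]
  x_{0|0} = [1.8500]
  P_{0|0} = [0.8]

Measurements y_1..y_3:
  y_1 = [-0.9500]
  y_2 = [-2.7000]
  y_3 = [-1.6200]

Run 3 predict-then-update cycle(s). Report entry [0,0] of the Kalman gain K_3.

step 1: x^-=[1.8500]  P^-=[1.0500]  H_jac=[3.7000]  S=[14.5145]  K=[0.2677]  nu=[-4.3725]  x^+=[0.6796]  P^+=[0.0101]
step 2: x^-=[0.6796]  P^-=[0.2601]  H_jac=[1.3593]  S=[0.6206]  K=[0.5697]  nu=[-3.1619]  x^+=[-1.1218]  P^+=[0.0587]
step 3: x^-=[-1.1218]  P^-=[0.3087]  H_jac=[-2.2436]  S=[1.6938]  K=[-0.4089]  nu=[-2.8784]  x^+=[0.0551]  P^+=[0.0255]

K[0,0] = -0.4089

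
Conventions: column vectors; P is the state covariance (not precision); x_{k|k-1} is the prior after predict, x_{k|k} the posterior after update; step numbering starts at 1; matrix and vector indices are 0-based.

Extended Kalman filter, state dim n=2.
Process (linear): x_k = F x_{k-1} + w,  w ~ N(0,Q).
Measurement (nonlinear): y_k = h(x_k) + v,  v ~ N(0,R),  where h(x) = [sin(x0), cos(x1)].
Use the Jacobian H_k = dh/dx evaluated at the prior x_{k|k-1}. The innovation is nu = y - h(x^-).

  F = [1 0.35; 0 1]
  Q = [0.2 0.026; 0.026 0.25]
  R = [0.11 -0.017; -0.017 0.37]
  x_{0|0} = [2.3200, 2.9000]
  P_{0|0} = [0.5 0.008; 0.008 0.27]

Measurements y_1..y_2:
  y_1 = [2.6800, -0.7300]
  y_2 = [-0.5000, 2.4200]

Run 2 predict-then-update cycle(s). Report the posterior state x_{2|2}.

x_post = [1.3260, 0.4499]

step 1: x^-=[3.3350, 2.9000]  P^-=[0.7387 0.1285; 0.1285 0.5200]  H_jac=[-0.9814 0.0000; 0.0000 -0.2392]  S=[0.8214 0.0132; 0.0132 0.3998]  K=[-0.8818 -0.0479; -0.1486 -0.3063]  nu=[2.8722, 0.2410]  x^+=[0.7909, 2.3993]  P^+=[0.0980 0.0114; 0.0114 0.4632]
step 2: x^-=[1.6306, 2.3993]  P^-=[0.3627 0.1995; 0.1995 0.7132]  H_jac=[-0.0598 0.0000; 0.0000 -0.6759]  S=[0.1113 -0.0089; -0.0089 0.6958]  K=[-0.2106 -0.1965; -0.1630 -0.6949]  nu=[-1.4982, 3.1569]  x^+=[1.3260, 0.4499]  P^+=[0.3316 0.1022; 0.1022 0.3763]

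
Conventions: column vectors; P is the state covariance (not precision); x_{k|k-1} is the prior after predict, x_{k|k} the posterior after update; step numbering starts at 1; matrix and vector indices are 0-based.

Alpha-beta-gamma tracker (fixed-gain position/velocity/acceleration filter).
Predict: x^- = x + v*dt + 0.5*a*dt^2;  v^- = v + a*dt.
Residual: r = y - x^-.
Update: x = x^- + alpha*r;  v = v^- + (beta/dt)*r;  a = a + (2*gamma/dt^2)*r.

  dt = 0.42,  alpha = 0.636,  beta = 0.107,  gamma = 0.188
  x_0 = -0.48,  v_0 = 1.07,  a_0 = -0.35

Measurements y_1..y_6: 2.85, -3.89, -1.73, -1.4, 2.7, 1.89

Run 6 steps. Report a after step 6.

step 1: x_pred=-0.0615  r=2.9115  x^+=1.7902  v^+=1.6647  a^+=5.8559
step 2: x_pred=3.0059  r=-6.8959  x^+=-1.3799  v^+=2.3674  a^+=-8.8429
step 3: x_pred=-1.1655  r=-0.5645  x^+=-1.5245  v^+=-1.4904  a^+=-10.0461
step 4: x_pred=-3.0366  r=1.6366  x^+=-1.9957  v^+=-5.2928  a^+=-6.5576
step 5: x_pred=-4.7971  r=7.4971  x^+=-0.0289  v^+=-6.1371  a^+=9.4226
step 6: x_pred=-1.7754  r=3.6654  x^+=0.5558  v^+=-1.2458  a^+=17.2355

a_post = 17.2355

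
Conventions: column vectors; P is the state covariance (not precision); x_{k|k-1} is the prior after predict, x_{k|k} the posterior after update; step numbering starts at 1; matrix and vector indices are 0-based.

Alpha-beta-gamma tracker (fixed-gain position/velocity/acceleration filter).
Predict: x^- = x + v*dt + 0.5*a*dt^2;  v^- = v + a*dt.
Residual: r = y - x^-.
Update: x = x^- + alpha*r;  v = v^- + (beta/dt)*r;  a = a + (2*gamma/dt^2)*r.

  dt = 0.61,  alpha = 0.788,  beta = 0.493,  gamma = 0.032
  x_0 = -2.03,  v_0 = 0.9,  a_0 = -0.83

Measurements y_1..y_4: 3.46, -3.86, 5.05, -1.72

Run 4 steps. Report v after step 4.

v_post = -2.1046

step 1: x_pred=-1.6354  r=5.0954  x^+=2.3798  v^+=4.5118  a^+=0.0464
step 2: x_pred=5.1406  r=-9.0006  x^+=-1.9519  v^+=-2.7342  a^+=-1.5017
step 3: x_pred=-3.8991  r=8.9491  x^+=3.1528  v^+=3.5825  a^+=0.0375
step 4: x_pred=5.3451  r=-7.0651  x^+=-0.2222  v^+=-2.1046  a^+=-1.1776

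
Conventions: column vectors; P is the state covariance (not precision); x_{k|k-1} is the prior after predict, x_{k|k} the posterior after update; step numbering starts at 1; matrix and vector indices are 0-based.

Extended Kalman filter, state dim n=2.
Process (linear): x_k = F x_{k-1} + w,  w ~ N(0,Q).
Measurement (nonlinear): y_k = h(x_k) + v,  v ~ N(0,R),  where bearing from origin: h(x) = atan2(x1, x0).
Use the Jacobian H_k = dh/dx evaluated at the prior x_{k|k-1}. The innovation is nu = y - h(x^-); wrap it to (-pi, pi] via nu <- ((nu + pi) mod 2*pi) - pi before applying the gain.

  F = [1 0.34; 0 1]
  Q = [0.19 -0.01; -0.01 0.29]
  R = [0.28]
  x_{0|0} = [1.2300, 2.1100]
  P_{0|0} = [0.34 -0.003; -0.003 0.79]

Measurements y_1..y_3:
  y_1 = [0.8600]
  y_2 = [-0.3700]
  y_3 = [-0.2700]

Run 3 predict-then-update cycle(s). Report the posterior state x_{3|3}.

x_post = [3.2882, 1.0738]

step 1: x^-=[1.9474, 2.1100]  P^-=[0.6193 0.2556; 0.2556 1.0800]  H_jac=[-0.2559 0.2362]  S=[0.3499]  K=[-0.2804; 0.5421]  nu=[0.0345]  x^+=[1.9377, 2.1287]  P^+=[0.5918 0.3088; 0.3088 0.9772]
step 2: x^-=[2.6615, 2.1287]  P^-=[1.1047 0.6310; 0.6310 1.2672]  H_jac=[-0.1833 0.2291]  S=[0.3306]  K=[-0.1750; 0.5284]  nu=[-1.0446]  x^+=[2.8443, 1.5767]  P^+=[1.0946 0.6616; 0.6616 1.1749]
step 3: x^-=[3.3804, 1.5767]  P^-=[1.8703 1.0511; 1.0511 1.4649]  H_jac=[-0.1133 0.2430]  S=[0.3326]  K=[0.1305; 0.7119]  nu=[-0.7064]  x^+=[3.2882, 1.0738]  P^+=[1.8646 1.0201; 1.0201 1.2963]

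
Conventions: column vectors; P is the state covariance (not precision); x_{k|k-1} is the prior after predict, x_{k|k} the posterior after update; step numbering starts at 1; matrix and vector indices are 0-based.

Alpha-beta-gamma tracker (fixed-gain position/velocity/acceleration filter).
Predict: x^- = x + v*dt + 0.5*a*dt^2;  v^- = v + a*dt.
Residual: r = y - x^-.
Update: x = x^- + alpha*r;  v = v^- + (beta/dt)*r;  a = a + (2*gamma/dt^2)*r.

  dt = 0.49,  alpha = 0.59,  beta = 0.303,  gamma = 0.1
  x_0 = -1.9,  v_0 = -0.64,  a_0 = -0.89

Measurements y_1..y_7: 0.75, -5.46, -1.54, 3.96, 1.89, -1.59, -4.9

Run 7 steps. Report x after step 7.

x_post = -1.8246

step 1: x_pred=-2.3204  r=3.0704  x^+=-0.5089  v^+=0.8226  a^+=1.6676
step 2: x_pred=0.0944  r=-5.5544  x^+=-3.1827  v^+=-1.7949  a^+=-2.9591
step 3: x_pred=-4.4175  r=2.8775  x^+=-2.7198  v^+=-1.4656  a^+=-0.5622
step 4: x_pred=-3.5054  r=7.4654  x^+=0.8992  v^+=2.8753  a^+=5.6564
step 5: x_pred=2.9871  r=-1.0971  x^+=2.3398  v^+=4.9685  a^+=4.7425
step 6: x_pred=5.3437  r=-6.9337  x^+=1.2528  v^+=3.0047  a^+=-1.0332
step 7: x_pred=2.6011  r=-7.5011  x^+=-1.8246  v^+=-2.1400  a^+=-7.2815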